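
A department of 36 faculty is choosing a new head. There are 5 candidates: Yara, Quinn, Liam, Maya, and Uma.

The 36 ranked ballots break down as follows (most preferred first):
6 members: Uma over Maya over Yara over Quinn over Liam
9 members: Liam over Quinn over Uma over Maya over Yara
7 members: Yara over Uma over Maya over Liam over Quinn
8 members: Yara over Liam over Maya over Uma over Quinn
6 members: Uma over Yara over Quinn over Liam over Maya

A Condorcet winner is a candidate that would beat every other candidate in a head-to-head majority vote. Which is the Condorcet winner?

Uma

Uma vs Yara: 21–15
Uma vs Quinn: 27–9
Uma vs Liam: 19–17
Uma vs Maya: 28–8
Uma beats every other candidate.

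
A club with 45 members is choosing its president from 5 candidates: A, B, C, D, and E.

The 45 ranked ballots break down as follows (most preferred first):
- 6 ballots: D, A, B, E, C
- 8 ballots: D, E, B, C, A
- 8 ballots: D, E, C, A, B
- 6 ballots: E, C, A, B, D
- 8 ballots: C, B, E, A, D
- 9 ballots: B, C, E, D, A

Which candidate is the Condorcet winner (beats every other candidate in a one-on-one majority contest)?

B

B vs A: 25–20
B vs C: 23–22
B vs D: 23–22
B vs E: 23–22
B beats every other candidate.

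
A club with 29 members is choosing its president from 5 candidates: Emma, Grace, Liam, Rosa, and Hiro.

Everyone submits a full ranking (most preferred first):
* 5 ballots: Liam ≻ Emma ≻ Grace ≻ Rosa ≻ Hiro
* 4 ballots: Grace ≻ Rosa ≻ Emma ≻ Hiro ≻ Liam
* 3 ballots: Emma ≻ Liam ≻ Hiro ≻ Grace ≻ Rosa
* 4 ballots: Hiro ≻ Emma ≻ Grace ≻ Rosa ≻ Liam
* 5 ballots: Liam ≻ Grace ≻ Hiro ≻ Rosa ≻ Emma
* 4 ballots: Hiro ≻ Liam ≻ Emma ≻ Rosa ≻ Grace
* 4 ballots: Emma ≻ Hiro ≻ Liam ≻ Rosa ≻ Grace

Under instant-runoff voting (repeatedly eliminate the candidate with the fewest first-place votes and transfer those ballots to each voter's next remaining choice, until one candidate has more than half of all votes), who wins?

Emma

Round 1: Emma 7, Grace 4, Liam 10, Rosa 0, Hiro 8. Rosa eliminated.
Round 2: Emma 7, Grace 4, Liam 10, Hiro 8. Grace eliminated.
Round 3: Emma 11, Liam 10, Hiro 8. Hiro eliminated.
Round 4: Emma 15, Liam 14. Emma has a majority (≥15).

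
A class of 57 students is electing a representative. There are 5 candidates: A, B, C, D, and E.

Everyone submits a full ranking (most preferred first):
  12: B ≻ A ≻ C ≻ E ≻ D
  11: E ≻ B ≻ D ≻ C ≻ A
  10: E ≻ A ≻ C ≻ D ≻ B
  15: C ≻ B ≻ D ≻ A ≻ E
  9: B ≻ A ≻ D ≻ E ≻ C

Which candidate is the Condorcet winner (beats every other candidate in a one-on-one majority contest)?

B vs A: 47–10
B vs C: 32–25
B vs D: 47–10
B vs E: 36–21
B beats every other candidate.

B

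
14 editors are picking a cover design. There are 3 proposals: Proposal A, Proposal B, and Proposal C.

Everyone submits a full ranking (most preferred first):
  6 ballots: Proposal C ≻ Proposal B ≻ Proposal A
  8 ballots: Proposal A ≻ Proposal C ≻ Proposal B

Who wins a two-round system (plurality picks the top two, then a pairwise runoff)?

Round 1 first-place votes: Proposal A 8, Proposal B 0, Proposal C 6. Proposal A and Proposal C advance.
Runoff: Proposal A is ranked above Proposal C on 8 ballots, Proposal C above Proposal A on 6.

Proposal A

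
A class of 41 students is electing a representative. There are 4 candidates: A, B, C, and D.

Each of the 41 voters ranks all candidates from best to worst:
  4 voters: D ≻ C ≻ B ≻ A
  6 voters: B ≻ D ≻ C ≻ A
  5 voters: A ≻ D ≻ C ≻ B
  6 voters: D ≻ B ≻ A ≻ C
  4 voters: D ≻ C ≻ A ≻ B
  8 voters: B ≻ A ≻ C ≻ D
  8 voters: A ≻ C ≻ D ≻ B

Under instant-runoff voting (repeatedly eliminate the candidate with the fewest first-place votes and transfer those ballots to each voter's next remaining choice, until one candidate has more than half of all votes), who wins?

Round 1: A 13, B 14, C 0, D 14. C eliminated.
Round 2: A 13, B 14, D 14. A eliminated.
Round 3: B 14, D 27. D has a majority (≥21).

D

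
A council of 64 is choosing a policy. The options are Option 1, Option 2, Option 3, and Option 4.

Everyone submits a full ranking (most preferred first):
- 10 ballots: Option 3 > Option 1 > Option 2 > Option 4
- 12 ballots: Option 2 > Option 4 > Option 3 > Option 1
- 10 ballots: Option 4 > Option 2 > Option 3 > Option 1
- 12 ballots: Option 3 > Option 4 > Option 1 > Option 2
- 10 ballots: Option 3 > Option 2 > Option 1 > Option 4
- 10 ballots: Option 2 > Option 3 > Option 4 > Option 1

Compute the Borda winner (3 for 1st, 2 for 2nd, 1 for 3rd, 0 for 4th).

Option 1: 10×2 + 12×0 + 10×0 + 12×1 + 10×1 + 10×0 = 42
Option 2: 10×1 + 12×3 + 10×2 + 12×0 + 10×2 + 10×3 = 116
Option 3: 10×3 + 12×1 + 10×1 + 12×3 + 10×3 + 10×2 = 138
Option 4: 10×0 + 12×2 + 10×3 + 12×2 + 10×0 + 10×1 = 88

Option 3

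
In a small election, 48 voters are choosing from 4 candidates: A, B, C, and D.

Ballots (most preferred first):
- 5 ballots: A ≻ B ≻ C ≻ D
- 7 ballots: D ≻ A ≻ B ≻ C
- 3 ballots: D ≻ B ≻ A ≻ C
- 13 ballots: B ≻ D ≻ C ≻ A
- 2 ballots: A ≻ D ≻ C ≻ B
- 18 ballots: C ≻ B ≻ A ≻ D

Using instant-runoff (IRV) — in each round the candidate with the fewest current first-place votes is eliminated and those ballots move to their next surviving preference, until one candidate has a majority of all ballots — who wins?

B

Round 1: A 7, B 13, C 18, D 10. A eliminated.
Round 2: B 18, C 18, D 12. D eliminated.
Round 3: B 28, C 20. B has a majority (≥25).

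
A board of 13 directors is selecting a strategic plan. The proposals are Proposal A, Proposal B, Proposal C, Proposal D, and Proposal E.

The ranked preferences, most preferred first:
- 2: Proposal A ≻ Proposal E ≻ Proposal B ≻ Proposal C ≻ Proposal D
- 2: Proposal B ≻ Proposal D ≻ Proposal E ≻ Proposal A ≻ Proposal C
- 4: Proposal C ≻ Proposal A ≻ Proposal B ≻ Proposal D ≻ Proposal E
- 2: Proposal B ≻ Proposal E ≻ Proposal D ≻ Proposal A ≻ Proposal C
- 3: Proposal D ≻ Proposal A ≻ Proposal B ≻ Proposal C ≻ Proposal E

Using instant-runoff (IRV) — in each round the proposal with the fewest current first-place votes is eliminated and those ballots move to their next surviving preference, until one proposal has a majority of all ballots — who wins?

Round 1: Proposal A 2, Proposal B 4, Proposal C 4, Proposal D 3, Proposal E 0. Proposal E eliminated.
Round 2: Proposal A 2, Proposal B 4, Proposal C 4, Proposal D 3. Proposal A eliminated.
Round 3: Proposal B 6, Proposal C 4, Proposal D 3. Proposal D eliminated.
Round 4: Proposal B 9, Proposal C 4. Proposal B has a majority (≥7).

Proposal B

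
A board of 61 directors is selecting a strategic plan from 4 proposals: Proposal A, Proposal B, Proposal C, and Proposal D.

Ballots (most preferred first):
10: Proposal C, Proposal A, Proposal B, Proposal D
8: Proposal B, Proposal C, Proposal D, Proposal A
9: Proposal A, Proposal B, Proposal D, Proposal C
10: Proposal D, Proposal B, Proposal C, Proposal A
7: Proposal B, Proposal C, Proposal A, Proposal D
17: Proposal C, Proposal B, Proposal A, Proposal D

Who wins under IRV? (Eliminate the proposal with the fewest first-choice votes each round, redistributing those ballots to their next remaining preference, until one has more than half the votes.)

Round 1: Proposal A 9, Proposal B 15, Proposal C 27, Proposal D 10. Proposal A eliminated.
Round 2: Proposal B 24, Proposal C 27, Proposal D 10. Proposal D eliminated.
Round 3: Proposal B 34, Proposal C 27. Proposal B has a majority (≥31).

Proposal B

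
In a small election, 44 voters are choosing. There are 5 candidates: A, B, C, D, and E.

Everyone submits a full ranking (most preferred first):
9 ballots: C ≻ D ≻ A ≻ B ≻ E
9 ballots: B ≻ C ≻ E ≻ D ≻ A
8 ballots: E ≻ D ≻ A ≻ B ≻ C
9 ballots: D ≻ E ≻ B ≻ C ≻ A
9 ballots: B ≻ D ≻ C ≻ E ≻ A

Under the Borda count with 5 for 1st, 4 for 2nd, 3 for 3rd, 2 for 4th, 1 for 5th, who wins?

D

A: 9×3 + 9×1 + 8×3 + 9×1 + 9×1 = 78
B: 9×2 + 9×5 + 8×2 + 9×3 + 9×5 = 151
C: 9×5 + 9×4 + 8×1 + 9×2 + 9×3 = 134
D: 9×4 + 9×2 + 8×4 + 9×5 + 9×4 = 167
E: 9×1 + 9×3 + 8×5 + 9×4 + 9×2 = 130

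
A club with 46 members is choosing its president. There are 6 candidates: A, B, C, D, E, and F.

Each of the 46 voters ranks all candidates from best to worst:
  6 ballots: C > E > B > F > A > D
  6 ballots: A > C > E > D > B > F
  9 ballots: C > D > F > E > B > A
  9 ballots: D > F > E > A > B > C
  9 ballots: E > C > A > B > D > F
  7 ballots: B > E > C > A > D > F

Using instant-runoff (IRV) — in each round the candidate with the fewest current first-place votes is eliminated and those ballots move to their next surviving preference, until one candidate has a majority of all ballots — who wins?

Round 1: A 6, B 7, C 15, D 9, E 9, F 0. F eliminated.
Round 2: A 6, B 7, C 15, D 9, E 9. A eliminated.
Round 3: B 7, C 21, D 9, E 9. B eliminated.
Round 4: C 21, D 9, E 16. D eliminated.
Round 5: C 21, E 25. E has a majority (≥24).

E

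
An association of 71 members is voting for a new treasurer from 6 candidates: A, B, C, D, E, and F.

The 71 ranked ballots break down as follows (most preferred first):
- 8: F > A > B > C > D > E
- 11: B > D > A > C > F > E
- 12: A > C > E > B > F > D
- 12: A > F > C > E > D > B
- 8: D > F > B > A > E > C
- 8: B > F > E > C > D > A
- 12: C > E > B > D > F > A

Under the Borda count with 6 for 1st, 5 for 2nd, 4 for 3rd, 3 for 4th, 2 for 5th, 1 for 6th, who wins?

A: 8×5 + 11×4 + 12×6 + 12×6 + 8×3 + 8×1 + 12×1 = 272
B: 8×4 + 11×6 + 12×3 + 12×1 + 8×4 + 8×6 + 12×4 = 274
C: 8×3 + 11×3 + 12×5 + 12×4 + 8×1 + 8×3 + 12×6 = 269
D: 8×2 + 11×5 + 12×1 + 12×2 + 8×6 + 8×2 + 12×3 = 207
E: 8×1 + 11×1 + 12×4 + 12×3 + 8×2 + 8×4 + 12×5 = 211
F: 8×6 + 11×2 + 12×2 + 12×5 + 8×5 + 8×5 + 12×2 = 258

B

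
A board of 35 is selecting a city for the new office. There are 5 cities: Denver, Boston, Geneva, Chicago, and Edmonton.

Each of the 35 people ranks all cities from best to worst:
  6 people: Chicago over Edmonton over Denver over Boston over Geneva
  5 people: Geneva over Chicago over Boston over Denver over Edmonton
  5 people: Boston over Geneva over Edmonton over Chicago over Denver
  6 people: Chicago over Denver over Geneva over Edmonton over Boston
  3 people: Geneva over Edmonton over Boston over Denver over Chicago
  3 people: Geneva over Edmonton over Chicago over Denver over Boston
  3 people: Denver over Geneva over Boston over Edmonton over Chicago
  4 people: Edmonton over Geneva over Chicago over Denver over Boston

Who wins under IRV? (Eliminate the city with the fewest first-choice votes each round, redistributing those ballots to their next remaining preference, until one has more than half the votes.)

Geneva

Round 1: Denver 3, Boston 5, Geneva 11, Chicago 12, Edmonton 4. Denver eliminated.
Round 2: Boston 5, Geneva 14, Chicago 12, Edmonton 4. Edmonton eliminated.
Round 3: Boston 5, Geneva 18, Chicago 12. Geneva has a majority (≥18).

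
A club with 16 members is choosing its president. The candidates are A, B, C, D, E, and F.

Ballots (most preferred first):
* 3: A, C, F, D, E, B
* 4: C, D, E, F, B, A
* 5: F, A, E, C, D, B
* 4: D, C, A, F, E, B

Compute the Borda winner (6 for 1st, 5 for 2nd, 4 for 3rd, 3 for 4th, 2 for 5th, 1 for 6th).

A: 3×6 + 4×1 + 5×5 + 4×4 = 63
B: 3×1 + 4×2 + 5×1 + 4×1 = 20
C: 3×5 + 4×6 + 5×3 + 4×5 = 74
D: 3×3 + 4×5 + 5×2 + 4×6 = 63
E: 3×2 + 4×4 + 5×4 + 4×2 = 50
F: 3×4 + 4×3 + 5×6 + 4×3 = 66

C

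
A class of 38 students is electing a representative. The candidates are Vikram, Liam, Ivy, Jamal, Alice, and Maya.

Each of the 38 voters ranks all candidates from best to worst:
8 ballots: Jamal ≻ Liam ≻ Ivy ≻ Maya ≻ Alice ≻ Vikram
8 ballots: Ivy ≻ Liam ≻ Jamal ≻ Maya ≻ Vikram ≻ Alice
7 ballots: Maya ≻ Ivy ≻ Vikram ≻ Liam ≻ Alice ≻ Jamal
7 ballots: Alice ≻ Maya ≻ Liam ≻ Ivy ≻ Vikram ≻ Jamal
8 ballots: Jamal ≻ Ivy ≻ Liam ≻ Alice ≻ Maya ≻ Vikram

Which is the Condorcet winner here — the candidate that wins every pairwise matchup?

Ivy vs Vikram: 38–0
Ivy vs Liam: 23–15
Ivy vs Jamal: 22–16
Ivy vs Alice: 31–7
Ivy vs Maya: 24–14
Ivy beats every other candidate.

Ivy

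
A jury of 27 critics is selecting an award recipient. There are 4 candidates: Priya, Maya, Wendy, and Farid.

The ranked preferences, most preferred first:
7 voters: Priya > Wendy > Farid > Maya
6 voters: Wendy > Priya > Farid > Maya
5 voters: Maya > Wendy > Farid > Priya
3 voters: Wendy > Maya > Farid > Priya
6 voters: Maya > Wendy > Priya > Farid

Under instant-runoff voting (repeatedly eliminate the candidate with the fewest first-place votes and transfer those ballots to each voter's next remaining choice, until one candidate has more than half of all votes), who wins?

Wendy

Round 1: Priya 7, Maya 11, Wendy 9, Farid 0. Farid eliminated.
Round 2: Priya 7, Maya 11, Wendy 9. Priya eliminated.
Round 3: Maya 11, Wendy 16. Wendy has a majority (≥14).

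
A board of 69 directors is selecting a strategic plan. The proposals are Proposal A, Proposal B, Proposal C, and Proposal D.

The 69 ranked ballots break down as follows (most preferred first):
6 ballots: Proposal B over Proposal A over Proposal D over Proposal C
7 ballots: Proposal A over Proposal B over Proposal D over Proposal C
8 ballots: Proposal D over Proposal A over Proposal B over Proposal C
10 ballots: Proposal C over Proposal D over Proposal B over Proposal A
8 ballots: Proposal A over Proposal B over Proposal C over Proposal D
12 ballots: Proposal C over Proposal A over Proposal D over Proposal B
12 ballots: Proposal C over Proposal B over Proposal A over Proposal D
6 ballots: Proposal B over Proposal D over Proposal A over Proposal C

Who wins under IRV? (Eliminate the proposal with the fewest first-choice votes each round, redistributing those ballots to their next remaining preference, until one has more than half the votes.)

Proposal A

Round 1: Proposal A 15, Proposal B 12, Proposal C 34, Proposal D 8. Proposal D eliminated.
Round 2: Proposal A 23, Proposal B 12, Proposal C 34. Proposal B eliminated.
Round 3: Proposal A 35, Proposal C 34. Proposal A has a majority (≥35).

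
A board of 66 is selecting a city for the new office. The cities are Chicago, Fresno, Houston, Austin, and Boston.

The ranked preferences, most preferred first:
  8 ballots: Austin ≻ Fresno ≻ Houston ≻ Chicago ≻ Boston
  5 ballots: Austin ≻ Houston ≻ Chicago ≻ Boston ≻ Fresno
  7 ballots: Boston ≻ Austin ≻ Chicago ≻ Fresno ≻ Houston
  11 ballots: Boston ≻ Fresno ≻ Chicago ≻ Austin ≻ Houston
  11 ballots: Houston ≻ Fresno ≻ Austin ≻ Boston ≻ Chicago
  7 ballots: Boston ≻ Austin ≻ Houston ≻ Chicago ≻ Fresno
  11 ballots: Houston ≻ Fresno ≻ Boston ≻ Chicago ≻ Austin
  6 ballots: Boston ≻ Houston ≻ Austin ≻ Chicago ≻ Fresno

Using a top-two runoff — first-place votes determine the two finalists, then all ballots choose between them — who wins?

Houston

Round 1 first-place votes: Chicago 0, Fresno 0, Houston 22, Austin 13, Boston 31. Boston and Houston advance.
Runoff: Boston is ranked above Houston on 31 ballots, Houston above Boston on 35.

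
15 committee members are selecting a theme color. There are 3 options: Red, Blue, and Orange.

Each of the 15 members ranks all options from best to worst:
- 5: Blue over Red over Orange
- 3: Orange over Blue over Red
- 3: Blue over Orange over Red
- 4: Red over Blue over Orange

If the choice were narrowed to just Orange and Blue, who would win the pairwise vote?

Blue

Orange is ranked above Blue on 3 ballots; Blue above Orange on 12.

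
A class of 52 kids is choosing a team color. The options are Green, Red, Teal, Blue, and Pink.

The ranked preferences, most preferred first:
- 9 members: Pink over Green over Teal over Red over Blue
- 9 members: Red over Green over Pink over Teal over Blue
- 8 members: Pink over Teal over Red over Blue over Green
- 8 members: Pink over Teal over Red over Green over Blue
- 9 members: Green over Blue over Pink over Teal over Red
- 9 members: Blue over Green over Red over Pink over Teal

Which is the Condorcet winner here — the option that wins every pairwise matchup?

Green vs Red: 27–25
Green vs Teal: 36–16
Green vs Blue: 35–17
Green vs Pink: 27–25
Green beats every other option.

Green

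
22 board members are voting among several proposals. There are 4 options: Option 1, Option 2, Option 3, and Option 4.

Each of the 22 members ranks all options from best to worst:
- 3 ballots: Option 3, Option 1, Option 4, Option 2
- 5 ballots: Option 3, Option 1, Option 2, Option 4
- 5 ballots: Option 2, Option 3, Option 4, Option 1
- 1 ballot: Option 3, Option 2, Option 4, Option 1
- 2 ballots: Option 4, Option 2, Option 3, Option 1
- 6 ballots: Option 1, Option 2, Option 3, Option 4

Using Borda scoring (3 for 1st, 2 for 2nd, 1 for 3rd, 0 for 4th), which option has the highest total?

Option 1: 3×2 + 5×2 + 5×0 + 1×0 + 2×0 + 6×3 = 34
Option 2: 3×0 + 5×1 + 5×3 + 1×2 + 2×2 + 6×2 = 38
Option 3: 3×3 + 5×3 + 5×2 + 1×3 + 2×1 + 6×1 = 45
Option 4: 3×1 + 5×0 + 5×1 + 1×1 + 2×3 + 6×0 = 15

Option 3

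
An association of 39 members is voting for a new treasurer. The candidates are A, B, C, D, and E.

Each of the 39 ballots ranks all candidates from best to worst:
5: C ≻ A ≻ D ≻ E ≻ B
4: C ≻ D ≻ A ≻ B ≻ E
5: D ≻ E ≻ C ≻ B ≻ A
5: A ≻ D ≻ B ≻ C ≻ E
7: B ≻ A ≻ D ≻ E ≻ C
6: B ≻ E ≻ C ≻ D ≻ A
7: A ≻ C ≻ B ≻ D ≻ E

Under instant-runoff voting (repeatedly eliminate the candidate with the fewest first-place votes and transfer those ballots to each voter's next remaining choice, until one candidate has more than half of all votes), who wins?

Round 1: A 12, B 13, C 9, D 5, E 0. E eliminated.
Round 2: A 12, B 13, C 9, D 5. D eliminated.
Round 3: A 12, B 13, C 14. A eliminated.
Round 4: B 18, C 21. C has a majority (≥20).

C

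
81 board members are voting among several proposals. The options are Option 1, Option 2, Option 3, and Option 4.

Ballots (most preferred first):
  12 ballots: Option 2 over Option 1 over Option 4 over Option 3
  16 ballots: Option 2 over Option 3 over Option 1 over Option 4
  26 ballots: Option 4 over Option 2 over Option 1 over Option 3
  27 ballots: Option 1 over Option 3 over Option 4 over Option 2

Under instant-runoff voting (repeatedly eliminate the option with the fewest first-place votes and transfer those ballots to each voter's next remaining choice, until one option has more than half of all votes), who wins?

Option 2

Round 1: Option 1 27, Option 2 28, Option 3 0, Option 4 26. Option 3 eliminated.
Round 2: Option 1 27, Option 2 28, Option 4 26. Option 4 eliminated.
Round 3: Option 1 27, Option 2 54. Option 2 has a majority (≥41).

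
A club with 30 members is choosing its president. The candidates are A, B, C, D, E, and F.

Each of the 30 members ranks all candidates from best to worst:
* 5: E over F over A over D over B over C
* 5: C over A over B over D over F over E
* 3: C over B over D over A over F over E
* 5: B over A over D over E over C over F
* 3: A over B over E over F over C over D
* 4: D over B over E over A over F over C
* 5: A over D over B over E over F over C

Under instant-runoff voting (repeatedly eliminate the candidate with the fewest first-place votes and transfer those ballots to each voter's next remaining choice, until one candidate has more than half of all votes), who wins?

A

Round 1: A 8, B 5, C 8, D 4, E 5, F 0. F eliminated.
Round 2: A 8, B 5, C 8, D 4, E 5. D eliminated.
Round 3: A 8, B 9, C 8, E 5. E eliminated.
Round 4: A 13, B 9, C 8. C eliminated.
Round 5: A 18, B 12. A has a majority (≥16).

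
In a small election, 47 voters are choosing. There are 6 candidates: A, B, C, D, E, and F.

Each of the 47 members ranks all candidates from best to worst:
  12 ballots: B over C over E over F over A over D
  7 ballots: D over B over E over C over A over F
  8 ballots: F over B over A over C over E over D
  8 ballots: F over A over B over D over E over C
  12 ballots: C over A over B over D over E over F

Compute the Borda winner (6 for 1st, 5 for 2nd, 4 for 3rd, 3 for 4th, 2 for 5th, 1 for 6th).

A: 12×2 + 7×2 + 8×4 + 8×5 + 12×5 = 170
B: 12×6 + 7×5 + 8×5 + 8×4 + 12×4 = 227
C: 12×5 + 7×3 + 8×3 + 8×1 + 12×6 = 185
D: 12×1 + 7×6 + 8×1 + 8×3 + 12×3 = 122
E: 12×4 + 7×4 + 8×2 + 8×2 + 12×2 = 132
F: 12×3 + 7×1 + 8×6 + 8×6 + 12×1 = 151

B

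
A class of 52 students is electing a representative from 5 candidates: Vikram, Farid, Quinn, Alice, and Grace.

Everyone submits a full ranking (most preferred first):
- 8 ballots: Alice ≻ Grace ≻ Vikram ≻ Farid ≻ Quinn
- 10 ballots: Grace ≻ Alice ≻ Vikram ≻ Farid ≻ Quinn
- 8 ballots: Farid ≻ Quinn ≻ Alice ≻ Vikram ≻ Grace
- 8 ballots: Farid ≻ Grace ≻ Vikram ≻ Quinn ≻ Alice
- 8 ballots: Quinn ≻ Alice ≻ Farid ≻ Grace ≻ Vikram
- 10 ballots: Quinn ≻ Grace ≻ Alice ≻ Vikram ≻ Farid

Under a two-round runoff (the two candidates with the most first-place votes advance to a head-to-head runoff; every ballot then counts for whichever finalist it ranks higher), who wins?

Farid

Round 1 first-place votes: Vikram 0, Farid 16, Quinn 18, Alice 8, Grace 10. Quinn and Farid advance.
Runoff: Quinn is ranked above Farid on 18 ballots, Farid above Quinn on 34.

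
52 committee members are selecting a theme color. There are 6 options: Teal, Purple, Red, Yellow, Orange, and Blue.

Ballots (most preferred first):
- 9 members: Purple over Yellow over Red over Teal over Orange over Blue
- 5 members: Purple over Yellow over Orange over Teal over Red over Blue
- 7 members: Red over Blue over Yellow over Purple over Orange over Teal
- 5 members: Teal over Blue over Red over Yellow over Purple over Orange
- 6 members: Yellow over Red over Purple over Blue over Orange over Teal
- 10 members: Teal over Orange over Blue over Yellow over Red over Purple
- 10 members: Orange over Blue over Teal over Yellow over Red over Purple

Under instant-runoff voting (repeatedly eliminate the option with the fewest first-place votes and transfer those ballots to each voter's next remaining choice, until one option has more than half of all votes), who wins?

Purple

Round 1: Teal 15, Purple 14, Red 7, Yellow 6, Orange 10, Blue 0. Blue eliminated.
Round 2: Teal 15, Purple 14, Red 7, Yellow 6, Orange 10. Yellow eliminated.
Round 3: Teal 15, Purple 14, Red 13, Orange 10. Orange eliminated.
Round 4: Teal 25, Purple 14, Red 13. Red eliminated.
Round 5: Teal 25, Purple 27. Purple has a majority (≥27).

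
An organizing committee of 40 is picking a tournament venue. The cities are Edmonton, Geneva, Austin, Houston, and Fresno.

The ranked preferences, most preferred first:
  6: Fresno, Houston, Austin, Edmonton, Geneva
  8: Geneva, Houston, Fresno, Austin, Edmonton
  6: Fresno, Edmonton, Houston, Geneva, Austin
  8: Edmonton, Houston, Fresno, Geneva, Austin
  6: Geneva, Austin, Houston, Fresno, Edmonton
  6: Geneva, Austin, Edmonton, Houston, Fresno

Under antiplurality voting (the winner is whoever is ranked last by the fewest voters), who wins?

Houston

Last-place votes: Edmonton 14, Geneva 6, Austin 14, Houston 0, Fresno 6.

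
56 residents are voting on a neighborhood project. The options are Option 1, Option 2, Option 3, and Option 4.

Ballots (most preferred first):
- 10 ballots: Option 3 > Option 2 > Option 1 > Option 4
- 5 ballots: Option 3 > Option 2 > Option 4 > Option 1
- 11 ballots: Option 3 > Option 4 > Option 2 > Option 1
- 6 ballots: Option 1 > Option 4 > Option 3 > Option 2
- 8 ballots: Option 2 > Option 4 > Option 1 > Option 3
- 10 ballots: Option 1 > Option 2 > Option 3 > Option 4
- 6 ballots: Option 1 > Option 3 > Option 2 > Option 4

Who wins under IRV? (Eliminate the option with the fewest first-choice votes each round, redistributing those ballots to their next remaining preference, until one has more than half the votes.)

Round 1: Option 1 22, Option 2 8, Option 3 26, Option 4 0. Option 4 eliminated.
Round 2: Option 1 22, Option 2 8, Option 3 26. Option 2 eliminated.
Round 3: Option 1 30, Option 3 26. Option 1 has a majority (≥29).

Option 1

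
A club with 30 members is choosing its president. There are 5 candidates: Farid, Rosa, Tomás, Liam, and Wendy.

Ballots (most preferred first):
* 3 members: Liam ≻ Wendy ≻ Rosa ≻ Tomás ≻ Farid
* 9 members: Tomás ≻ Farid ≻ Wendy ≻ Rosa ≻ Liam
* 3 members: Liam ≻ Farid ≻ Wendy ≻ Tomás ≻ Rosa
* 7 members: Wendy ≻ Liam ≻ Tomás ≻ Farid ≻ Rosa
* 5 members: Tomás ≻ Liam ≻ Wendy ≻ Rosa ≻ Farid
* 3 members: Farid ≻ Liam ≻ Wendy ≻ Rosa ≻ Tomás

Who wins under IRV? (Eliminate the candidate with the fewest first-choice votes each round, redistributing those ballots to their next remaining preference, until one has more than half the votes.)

Liam

Round 1: Farid 3, Rosa 0, Tomás 14, Liam 6, Wendy 7. Rosa eliminated.
Round 2: Farid 3, Tomás 14, Liam 6, Wendy 7. Farid eliminated.
Round 3: Tomás 14, Liam 9, Wendy 7. Wendy eliminated.
Round 4: Tomás 14, Liam 16. Liam has a majority (≥16).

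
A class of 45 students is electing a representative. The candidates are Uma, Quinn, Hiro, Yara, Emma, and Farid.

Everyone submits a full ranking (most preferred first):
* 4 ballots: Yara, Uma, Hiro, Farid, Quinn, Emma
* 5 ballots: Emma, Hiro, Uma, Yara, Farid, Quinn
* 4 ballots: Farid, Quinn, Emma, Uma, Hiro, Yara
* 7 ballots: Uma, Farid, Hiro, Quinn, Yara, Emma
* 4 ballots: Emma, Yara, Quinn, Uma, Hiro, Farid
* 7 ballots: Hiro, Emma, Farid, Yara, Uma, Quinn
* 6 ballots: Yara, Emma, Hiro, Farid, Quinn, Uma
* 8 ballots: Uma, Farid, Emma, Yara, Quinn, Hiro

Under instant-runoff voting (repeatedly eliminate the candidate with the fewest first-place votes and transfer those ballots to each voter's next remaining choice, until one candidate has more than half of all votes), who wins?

Emma

Round 1: Uma 15, Quinn 0, Hiro 7, Yara 10, Emma 9, Farid 4. Quinn eliminated.
Round 2: Uma 15, Hiro 7, Yara 10, Emma 9, Farid 4. Farid eliminated.
Round 3: Uma 15, Hiro 7, Yara 10, Emma 13. Hiro eliminated.
Round 4: Uma 15, Yara 10, Emma 20. Yara eliminated.
Round 5: Uma 19, Emma 26. Emma has a majority (≥23).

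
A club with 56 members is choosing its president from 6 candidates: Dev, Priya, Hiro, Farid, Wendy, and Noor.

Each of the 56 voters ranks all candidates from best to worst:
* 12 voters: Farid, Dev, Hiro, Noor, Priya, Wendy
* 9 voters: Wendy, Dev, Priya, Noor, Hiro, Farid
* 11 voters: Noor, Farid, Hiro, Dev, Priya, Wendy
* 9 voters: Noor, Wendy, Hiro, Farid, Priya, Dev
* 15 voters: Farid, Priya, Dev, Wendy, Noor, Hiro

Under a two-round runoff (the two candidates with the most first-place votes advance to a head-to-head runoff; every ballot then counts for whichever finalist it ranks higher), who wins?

Noor

Round 1 first-place votes: Dev 0, Priya 0, Hiro 0, Farid 27, Wendy 9, Noor 20. Farid and Noor advance.
Runoff: Farid is ranked above Noor on 27 ballots, Noor above Farid on 29.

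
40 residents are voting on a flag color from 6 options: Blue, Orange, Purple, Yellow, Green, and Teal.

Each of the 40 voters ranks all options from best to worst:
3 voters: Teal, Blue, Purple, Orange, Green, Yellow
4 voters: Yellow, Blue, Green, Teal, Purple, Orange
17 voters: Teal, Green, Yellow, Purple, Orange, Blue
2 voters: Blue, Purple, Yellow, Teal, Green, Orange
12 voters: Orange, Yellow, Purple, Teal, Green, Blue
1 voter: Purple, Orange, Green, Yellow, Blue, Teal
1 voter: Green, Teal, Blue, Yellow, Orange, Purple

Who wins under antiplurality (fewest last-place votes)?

Green

Last-place votes: Blue 29, Orange 6, Purple 1, Yellow 3, Green 0, Teal 1.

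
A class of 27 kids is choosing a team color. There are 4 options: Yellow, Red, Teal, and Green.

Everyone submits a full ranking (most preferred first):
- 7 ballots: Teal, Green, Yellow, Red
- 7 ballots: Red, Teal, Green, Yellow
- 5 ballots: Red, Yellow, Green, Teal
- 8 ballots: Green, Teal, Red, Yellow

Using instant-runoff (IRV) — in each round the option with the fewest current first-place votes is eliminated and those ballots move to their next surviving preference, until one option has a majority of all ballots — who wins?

Green

Round 1: Yellow 0, Red 12, Teal 7, Green 8. Yellow eliminated.
Round 2: Red 12, Teal 7, Green 8. Teal eliminated.
Round 3: Red 12, Green 15. Green has a majority (≥14).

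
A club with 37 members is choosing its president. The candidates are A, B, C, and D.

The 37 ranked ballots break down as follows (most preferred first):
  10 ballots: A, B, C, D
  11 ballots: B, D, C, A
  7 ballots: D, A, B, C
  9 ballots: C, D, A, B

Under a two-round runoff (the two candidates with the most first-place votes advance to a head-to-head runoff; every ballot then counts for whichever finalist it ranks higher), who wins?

Round 1 first-place votes: A 10, B 11, C 9, D 7. B and A advance.
Runoff: B is ranked above A on 11 ballots, A above B on 26.

A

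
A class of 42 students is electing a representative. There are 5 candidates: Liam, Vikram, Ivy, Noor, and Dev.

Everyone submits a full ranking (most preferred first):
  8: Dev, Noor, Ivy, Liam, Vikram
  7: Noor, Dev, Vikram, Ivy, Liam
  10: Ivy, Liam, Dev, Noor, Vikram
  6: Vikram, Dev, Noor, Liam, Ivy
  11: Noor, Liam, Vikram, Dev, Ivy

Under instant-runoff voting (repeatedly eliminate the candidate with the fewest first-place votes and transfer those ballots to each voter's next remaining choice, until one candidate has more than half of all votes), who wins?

Round 1: Liam 0, Vikram 6, Ivy 10, Noor 18, Dev 8. Liam eliminated.
Round 2: Vikram 6, Ivy 10, Noor 18, Dev 8. Vikram eliminated.
Round 3: Ivy 10, Noor 18, Dev 14. Ivy eliminated.
Round 4: Noor 18, Dev 24. Dev has a majority (≥22).

Dev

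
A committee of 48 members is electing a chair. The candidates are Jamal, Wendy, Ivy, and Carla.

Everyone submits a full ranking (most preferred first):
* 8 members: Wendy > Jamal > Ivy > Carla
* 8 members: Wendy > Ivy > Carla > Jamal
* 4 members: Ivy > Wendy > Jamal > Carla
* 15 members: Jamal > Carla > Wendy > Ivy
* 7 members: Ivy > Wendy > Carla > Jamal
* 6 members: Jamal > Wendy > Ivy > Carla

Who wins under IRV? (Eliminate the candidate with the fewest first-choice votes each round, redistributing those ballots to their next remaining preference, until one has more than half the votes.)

Round 1: Jamal 21, Wendy 16, Ivy 11, Carla 0. Carla eliminated.
Round 2: Jamal 21, Wendy 16, Ivy 11. Ivy eliminated.
Round 3: Jamal 21, Wendy 27. Wendy has a majority (≥25).

Wendy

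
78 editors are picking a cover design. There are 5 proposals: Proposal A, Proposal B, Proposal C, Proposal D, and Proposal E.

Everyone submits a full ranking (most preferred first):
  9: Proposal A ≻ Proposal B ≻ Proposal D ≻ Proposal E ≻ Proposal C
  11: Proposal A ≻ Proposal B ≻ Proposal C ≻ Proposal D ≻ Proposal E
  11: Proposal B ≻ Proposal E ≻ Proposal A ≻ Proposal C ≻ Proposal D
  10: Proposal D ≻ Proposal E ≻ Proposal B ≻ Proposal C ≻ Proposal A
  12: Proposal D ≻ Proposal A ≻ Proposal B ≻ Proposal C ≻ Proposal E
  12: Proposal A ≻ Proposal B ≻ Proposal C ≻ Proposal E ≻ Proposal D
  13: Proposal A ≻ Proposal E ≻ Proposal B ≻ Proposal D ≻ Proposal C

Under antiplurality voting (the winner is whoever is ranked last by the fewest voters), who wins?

Last-place votes: Proposal A 10, Proposal B 0, Proposal C 22, Proposal D 23, Proposal E 23.

Proposal B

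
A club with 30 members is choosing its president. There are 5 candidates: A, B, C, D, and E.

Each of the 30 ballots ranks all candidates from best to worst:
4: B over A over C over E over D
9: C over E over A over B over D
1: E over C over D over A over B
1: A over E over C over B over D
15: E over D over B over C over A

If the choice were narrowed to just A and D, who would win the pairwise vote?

D

A is ranked above D on 14 ballots; D above A on 16.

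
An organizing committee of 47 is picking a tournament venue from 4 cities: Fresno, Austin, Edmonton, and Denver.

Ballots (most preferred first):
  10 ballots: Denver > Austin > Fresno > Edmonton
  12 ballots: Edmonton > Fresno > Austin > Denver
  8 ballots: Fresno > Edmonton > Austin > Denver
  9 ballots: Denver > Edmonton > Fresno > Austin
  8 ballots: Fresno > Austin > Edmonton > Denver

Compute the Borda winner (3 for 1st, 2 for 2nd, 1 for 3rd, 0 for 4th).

Fresno

Fresno: 10×1 + 12×2 + 8×3 + 9×1 + 8×3 = 91
Austin: 10×2 + 12×1 + 8×1 + 9×0 + 8×2 = 56
Edmonton: 10×0 + 12×3 + 8×2 + 9×2 + 8×1 = 78
Denver: 10×3 + 12×0 + 8×0 + 9×3 + 8×0 = 57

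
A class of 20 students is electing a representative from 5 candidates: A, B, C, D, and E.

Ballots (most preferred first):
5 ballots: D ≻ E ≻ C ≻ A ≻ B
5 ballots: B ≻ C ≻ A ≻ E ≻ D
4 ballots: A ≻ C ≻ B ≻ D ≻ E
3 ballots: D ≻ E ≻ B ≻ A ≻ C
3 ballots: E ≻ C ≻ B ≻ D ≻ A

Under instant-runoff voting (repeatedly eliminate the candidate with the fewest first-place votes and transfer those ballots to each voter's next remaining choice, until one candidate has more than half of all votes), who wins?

Round 1: A 4, B 5, C 0, D 8, E 3. C eliminated.
Round 2: A 4, B 5, D 8, E 3. E eliminated.
Round 3: A 4, B 8, D 8. A eliminated.
Round 4: B 12, D 8. B has a majority (≥11).

B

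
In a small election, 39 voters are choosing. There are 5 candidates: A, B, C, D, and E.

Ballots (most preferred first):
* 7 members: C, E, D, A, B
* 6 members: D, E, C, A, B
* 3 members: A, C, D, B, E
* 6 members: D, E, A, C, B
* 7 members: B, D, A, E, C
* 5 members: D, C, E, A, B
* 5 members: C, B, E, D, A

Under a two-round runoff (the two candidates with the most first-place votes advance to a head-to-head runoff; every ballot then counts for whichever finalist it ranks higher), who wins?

Round 1 first-place votes: A 3, B 7, C 12, D 17, E 0. D and C advance.
Runoff: D is ranked above C on 24 ballots, C above D on 15.

D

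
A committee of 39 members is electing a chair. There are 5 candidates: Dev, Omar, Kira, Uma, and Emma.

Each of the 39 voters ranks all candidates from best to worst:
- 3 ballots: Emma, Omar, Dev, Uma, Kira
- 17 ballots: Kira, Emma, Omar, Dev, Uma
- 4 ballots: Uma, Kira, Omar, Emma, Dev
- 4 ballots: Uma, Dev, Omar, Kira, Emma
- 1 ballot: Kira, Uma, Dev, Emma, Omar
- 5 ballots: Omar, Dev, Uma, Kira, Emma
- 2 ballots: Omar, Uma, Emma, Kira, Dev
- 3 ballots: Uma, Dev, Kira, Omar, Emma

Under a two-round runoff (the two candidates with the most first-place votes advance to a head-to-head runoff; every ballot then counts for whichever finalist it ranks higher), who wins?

Round 1 first-place votes: Dev 0, Omar 7, Kira 18, Uma 11, Emma 3. Kira and Uma advance.
Runoff: Kira is ranked above Uma on 18 ballots, Uma above Kira on 21.

Uma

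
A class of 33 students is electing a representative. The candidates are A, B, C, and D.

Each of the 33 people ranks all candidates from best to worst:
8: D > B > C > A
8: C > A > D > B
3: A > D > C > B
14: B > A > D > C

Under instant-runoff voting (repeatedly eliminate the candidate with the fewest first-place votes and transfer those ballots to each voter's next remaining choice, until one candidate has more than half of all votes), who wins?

Round 1: A 3, B 14, C 8, D 8. A eliminated.
Round 2: B 14, C 8, D 11. C eliminated.
Round 3: B 14, D 19. D has a majority (≥17).

D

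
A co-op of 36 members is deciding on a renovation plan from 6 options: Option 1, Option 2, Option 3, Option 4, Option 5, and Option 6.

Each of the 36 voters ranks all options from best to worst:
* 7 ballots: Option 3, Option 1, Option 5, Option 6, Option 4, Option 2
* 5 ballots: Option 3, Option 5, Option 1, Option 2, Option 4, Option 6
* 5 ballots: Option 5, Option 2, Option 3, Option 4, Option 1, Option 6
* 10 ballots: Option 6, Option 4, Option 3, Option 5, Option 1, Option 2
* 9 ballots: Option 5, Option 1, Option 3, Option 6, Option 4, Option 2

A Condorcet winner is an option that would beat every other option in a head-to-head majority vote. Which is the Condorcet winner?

Option 3

Option 3 vs Option 1: 27–9
Option 3 vs Option 2: 31–5
Option 3 vs Option 4: 26–10
Option 3 vs Option 5: 22–14
Option 3 vs Option 6: 26–10
Option 3 beats every other option.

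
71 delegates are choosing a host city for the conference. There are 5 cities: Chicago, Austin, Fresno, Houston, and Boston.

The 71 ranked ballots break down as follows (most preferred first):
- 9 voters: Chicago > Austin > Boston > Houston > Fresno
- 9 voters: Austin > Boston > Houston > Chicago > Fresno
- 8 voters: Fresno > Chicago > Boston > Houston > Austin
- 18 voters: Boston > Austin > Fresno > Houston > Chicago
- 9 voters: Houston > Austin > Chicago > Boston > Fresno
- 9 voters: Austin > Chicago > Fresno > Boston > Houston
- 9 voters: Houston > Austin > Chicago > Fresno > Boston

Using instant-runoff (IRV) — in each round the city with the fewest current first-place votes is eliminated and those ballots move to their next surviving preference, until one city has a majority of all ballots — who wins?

Austin

Round 1: Chicago 9, Austin 18, Fresno 8, Houston 18, Boston 18. Fresno eliminated.
Round 2: Chicago 17, Austin 18, Houston 18, Boston 18. Chicago eliminated.
Round 3: Austin 27, Houston 18, Boston 26. Houston eliminated.
Round 4: Austin 45, Boston 26. Austin has a majority (≥36).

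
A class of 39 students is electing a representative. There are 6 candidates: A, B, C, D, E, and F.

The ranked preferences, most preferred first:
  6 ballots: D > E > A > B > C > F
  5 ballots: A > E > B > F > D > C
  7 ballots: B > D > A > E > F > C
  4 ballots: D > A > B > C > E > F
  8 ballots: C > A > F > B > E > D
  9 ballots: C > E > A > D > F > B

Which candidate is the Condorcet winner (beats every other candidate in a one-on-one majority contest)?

A

A vs B: 32–7
A vs C: 22–17
A vs D: 22–17
A vs E: 24–15
A vs F: 39–0
A beats every other candidate.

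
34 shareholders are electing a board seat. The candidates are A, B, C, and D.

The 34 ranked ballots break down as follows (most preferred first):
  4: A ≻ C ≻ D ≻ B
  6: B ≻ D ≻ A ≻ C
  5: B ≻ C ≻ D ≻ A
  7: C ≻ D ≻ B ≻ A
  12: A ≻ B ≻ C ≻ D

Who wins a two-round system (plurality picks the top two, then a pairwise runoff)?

Round 1 first-place votes: A 16, B 11, C 7, D 0. A and B advance.
Runoff: A is ranked above B on 16 ballots, B above A on 18.

B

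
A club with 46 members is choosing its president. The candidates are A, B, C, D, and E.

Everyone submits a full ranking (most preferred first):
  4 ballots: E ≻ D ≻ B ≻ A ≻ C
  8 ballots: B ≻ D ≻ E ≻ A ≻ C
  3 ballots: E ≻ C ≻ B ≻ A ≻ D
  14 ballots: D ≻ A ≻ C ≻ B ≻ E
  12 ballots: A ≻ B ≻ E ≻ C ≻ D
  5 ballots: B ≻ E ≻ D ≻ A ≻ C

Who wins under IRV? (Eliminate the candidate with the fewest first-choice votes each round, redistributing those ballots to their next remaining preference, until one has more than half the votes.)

B

Round 1: A 12, B 13, C 0, D 14, E 7. C eliminated.
Round 2: A 12, B 13, D 14, E 7. E eliminated.
Round 3: A 12, B 16, D 18. A eliminated.
Round 4: B 28, D 18. B has a majority (≥24).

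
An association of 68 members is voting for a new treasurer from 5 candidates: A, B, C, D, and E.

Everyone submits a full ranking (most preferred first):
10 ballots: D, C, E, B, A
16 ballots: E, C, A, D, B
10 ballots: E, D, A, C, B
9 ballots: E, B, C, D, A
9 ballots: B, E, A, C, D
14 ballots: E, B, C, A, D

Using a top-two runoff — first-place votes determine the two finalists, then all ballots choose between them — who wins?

E

Round 1 first-place votes: A 0, B 9, C 0, D 10, E 49. E and D advance.
Runoff: E is ranked above D on 58 ballots, D above E on 10.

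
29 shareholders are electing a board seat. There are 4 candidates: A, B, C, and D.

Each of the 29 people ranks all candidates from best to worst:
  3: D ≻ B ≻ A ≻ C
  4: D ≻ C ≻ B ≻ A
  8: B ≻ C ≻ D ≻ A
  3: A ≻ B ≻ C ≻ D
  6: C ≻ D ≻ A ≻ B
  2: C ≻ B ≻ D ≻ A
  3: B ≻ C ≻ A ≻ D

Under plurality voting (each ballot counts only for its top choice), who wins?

B

First-place votes: A 3, B 11, C 8, D 7.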